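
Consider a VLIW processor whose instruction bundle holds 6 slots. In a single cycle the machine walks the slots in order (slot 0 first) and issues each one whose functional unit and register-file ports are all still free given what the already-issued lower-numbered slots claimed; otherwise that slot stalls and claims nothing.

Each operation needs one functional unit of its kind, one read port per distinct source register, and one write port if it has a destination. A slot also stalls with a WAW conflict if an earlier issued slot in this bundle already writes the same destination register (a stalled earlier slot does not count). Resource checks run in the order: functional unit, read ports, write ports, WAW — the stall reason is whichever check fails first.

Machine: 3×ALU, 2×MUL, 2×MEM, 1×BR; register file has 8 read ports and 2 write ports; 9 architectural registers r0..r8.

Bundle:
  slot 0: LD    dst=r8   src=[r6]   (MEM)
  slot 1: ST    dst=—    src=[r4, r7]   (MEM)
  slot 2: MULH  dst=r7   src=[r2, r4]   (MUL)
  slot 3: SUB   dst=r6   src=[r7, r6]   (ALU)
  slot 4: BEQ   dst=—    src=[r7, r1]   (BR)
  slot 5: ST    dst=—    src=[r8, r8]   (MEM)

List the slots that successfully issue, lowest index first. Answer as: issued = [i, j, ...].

(0) want 1×MEM +1rd +1wr — yes → AL3|MU2|ME1|BR1|rd7|wr1
(1) want 1×MEM +2rd +0wr — yes → AL3|MU2|ME0|BR1|rd5|wr1
(2) want 1×MUL +2rd +1wr — yes → AL3|MU1|ME0|BR1|rd3|wr0
(3) want 1×ALU +2rd +1wr — WR_PORT → AL3|MU1|ME0|BR1|rd3|wr0
(4) want 1×BR +2rd +0wr — yes → AL3|MU1|ME0|BR0|rd1|wr0
(5) want 1×MEM +1rd +0wr — FU → AL3|MU1|ME0|BR0|rd1|wr0

issued = [0, 1, 2, 4]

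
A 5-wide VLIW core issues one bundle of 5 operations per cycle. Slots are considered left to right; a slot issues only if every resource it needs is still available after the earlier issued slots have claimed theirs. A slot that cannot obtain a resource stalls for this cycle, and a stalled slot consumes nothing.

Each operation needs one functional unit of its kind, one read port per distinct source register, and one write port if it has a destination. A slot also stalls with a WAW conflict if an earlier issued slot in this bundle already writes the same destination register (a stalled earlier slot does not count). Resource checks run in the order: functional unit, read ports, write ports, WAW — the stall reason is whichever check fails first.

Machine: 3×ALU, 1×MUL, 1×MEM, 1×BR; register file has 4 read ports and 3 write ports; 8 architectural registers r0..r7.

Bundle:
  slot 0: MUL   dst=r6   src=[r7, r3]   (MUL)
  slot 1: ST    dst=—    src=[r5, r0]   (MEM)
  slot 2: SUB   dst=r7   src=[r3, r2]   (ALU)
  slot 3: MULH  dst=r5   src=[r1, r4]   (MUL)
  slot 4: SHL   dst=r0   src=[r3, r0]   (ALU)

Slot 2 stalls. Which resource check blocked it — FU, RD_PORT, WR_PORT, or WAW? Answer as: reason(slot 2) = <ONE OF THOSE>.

reason(slot 2) = RD_PORT

#0 MUL src=r7,r3 dispatched  <A:3 Mu:0 Ld:1 B:1 rd:2 wr:2>
#1 MEM src=r5,r0 dispatched  <A:3 Mu:0 Ld:0 B:1 rd:0 wr:2>
#2 ALU src=r3,r2 held:RD_PORT  <A:3 Mu:0 Ld:0 B:1 rd:0 wr:2>
#3 MUL src=r1,r4 held:FU  <A:3 Mu:0 Ld:0 B:1 rd:0 wr:2>
#4 ALU src=r3,r0 held:RD_PORT  <A:3 Mu:0 Ld:0 B:1 rd:0 wr:2>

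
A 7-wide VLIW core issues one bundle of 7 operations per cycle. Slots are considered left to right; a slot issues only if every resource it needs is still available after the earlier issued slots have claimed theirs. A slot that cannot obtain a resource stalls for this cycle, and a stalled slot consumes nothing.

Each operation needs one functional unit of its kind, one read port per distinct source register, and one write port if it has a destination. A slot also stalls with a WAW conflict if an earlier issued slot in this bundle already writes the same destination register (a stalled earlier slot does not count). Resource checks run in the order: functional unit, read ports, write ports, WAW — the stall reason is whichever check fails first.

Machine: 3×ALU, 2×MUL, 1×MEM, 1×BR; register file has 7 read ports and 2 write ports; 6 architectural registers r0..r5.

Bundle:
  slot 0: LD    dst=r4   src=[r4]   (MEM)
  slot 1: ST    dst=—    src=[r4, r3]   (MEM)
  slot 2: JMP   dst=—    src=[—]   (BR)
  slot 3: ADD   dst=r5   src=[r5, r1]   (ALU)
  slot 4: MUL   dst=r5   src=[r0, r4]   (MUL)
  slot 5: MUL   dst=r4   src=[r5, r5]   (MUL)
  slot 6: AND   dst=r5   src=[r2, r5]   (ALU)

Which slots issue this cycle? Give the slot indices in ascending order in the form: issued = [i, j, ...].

issued = [0, 2, 3]

#0 MEM src=r4 dispatched  <A:3 Mu:2 Ld:0 B:1 rd:6 wr:1>
#1 MEM src=r4,r3 held:FU  <A:3 Mu:2 Ld:0 B:1 rd:6 wr:1>
#2 BR src=- dispatched  <A:3 Mu:2 Ld:0 B:0 rd:6 wr:1>
#3 ALU src=r5,r1 dispatched  <A:2 Mu:2 Ld:0 B:0 rd:4 wr:0>
#4 MUL src=r0,r4 held:WR_PORT  <A:2 Mu:2 Ld:0 B:0 rd:4 wr:0>
#5 MUL src=r5,r5 held:WR_PORT  <A:2 Mu:2 Ld:0 B:0 rd:4 wr:0>
#6 ALU src=r2,r5 held:WR_PORT  <A:2 Mu:2 Ld:0 B:0 rd:4 wr:0>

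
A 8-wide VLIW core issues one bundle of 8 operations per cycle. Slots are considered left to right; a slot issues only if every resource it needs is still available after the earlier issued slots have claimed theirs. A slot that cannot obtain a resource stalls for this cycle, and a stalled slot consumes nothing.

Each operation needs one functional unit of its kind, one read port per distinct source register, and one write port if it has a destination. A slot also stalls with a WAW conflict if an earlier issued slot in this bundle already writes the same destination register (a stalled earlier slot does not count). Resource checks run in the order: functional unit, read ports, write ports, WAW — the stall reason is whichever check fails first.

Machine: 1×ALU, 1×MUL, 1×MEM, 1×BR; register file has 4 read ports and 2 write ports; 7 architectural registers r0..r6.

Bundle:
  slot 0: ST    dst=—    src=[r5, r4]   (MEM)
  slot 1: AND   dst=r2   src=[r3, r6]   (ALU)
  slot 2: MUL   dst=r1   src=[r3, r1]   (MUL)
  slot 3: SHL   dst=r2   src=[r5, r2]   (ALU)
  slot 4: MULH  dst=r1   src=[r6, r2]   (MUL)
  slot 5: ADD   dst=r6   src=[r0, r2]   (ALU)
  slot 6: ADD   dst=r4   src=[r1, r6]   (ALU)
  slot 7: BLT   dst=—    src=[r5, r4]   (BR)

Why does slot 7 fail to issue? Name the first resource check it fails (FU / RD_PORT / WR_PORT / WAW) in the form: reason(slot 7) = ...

reason(slot 7) = RD_PORT

[0] MEM needs rd=2 wr=0: ok; after: ALU=1 MUL=1 MEM=0 BR=1, R=2, W=2
[1] ALU needs rd=2 wr=1: ok; after: ALU=0 MUL=1 MEM=0 BR=1, R=0, W=1
[2] MUL needs rd=2 wr=1: RD_PORT; after: ALU=0 MUL=1 MEM=0 BR=1, R=0, W=1
[3] ALU needs rd=2 wr=1: FU; after: ALU=0 MUL=1 MEM=0 BR=1, R=0, W=1
[4] MUL needs rd=2 wr=1: RD_PORT; after: ALU=0 MUL=1 MEM=0 BR=1, R=0, W=1
[5] ALU needs rd=2 wr=1: FU; after: ALU=0 MUL=1 MEM=0 BR=1, R=0, W=1
[6] ALU needs rd=2 wr=1: FU; after: ALU=0 MUL=1 MEM=0 BR=1, R=0, W=1
[7] BR needs rd=2 wr=0: RD_PORT; after: ALU=0 MUL=1 MEM=0 BR=1, R=0, W=1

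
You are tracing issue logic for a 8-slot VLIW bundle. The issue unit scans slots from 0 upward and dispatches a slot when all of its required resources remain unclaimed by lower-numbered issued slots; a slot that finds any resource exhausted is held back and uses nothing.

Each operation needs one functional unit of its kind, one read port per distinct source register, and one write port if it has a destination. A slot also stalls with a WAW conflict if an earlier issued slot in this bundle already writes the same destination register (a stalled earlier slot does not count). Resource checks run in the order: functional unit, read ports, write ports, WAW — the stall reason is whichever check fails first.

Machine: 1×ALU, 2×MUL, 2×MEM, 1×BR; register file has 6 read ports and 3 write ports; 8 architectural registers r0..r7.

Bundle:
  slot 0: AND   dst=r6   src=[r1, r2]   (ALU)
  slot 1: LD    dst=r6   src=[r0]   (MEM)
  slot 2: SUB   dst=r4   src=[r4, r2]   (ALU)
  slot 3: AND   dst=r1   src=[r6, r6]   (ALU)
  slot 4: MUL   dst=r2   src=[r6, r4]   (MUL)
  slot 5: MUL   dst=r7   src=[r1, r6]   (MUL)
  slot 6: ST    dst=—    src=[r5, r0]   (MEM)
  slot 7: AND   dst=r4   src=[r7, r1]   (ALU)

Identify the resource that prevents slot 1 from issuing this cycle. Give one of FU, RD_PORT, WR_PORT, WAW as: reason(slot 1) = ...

reason(slot 1) = WAW

(0) want 1×ALU +2rd +1wr — yes → AL0|MU2|ME2|BR1|rd4|wr2
(1) want 1×MEM +1rd +1wr — WAW → AL0|MU2|ME2|BR1|rd4|wr2
(2) want 1×ALU +2rd +1wr — FU → AL0|MU2|ME2|BR1|rd4|wr2
(3) want 1×ALU +1rd +1wr — FU → AL0|MU2|ME2|BR1|rd4|wr2
(4) want 1×MUL +2rd +1wr — yes → AL0|MU1|ME2|BR1|rd2|wr1
(5) want 1×MUL +2rd +1wr — yes → AL0|MU0|ME2|BR1|rd0|wr0
(6) want 1×MEM +2rd +0wr — RD_PORT → AL0|MU0|ME2|BR1|rd0|wr0
(7) want 1×ALU +2rd +1wr — FU → AL0|MU0|ME2|BR1|rd0|wr0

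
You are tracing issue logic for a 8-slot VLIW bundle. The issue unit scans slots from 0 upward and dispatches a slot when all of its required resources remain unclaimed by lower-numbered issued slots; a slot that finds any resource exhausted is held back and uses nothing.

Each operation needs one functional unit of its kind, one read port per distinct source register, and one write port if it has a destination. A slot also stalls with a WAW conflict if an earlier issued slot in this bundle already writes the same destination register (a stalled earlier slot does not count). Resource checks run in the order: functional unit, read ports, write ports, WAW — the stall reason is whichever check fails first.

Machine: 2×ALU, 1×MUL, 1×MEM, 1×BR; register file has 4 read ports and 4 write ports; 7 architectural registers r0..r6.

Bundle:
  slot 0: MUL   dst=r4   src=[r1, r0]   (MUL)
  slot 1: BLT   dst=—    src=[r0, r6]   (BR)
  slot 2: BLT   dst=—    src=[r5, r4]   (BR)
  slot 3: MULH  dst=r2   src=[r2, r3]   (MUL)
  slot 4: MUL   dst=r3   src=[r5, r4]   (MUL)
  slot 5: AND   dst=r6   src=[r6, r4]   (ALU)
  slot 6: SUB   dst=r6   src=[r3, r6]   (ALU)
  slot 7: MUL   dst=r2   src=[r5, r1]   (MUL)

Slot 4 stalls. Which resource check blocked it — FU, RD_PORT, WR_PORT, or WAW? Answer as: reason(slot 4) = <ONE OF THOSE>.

reason(slot 4) = FU

slot 0 (MUL): ISSUE — free A2,Mu0,Ld1,B1 rp2 wp3
slot 1 (BR): ISSUE — free A2,Mu0,Ld1,B0 rp0 wp3
slot 2 (BR): stall FU — free A2,Mu0,Ld1,B0 rp0 wp3
slot 3 (MUL): stall FU — free A2,Mu0,Ld1,B0 rp0 wp3
slot 4 (MUL): stall FU — free A2,Mu0,Ld1,B0 rp0 wp3
slot 5 (ALU): stall RD_PORT — free A2,Mu0,Ld1,B0 rp0 wp3
slot 6 (ALU): stall RD_PORT — free A2,Mu0,Ld1,B0 rp0 wp3
slot 7 (MUL): stall FU — free A2,Mu0,Ld1,B0 rp0 wp3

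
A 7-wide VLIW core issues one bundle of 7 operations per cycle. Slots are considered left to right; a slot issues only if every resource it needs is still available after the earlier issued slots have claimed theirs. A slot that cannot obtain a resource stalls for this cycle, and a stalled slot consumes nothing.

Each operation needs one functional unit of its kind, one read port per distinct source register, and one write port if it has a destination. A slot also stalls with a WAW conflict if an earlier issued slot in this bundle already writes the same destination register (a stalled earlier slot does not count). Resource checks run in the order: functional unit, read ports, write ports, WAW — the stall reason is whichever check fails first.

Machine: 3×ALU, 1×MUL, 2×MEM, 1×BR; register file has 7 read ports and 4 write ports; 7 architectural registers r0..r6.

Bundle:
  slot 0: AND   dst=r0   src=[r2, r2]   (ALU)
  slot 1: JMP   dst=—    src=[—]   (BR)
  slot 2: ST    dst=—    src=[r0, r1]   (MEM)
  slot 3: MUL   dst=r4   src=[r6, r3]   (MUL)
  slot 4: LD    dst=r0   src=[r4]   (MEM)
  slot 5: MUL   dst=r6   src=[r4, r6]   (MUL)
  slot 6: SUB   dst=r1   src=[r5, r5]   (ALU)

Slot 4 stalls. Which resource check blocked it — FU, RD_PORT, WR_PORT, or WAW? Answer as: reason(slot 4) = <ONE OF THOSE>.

reason(slot 4) = WAW

#0 ALU src=r2,r2 dispatched  <A:2 Mu:1 Ld:2 B:1 rd:6 wr:3>
#1 BR src=- dispatched  <A:2 Mu:1 Ld:2 B:0 rd:6 wr:3>
#2 MEM src=r0,r1 dispatched  <A:2 Mu:1 Ld:1 B:0 rd:4 wr:3>
#3 MUL src=r6,r3 dispatched  <A:2 Mu:0 Ld:1 B:0 rd:2 wr:2>
#4 MEM src=r4 held:WAW  <A:2 Mu:0 Ld:1 B:0 rd:2 wr:2>
#5 MUL src=r4,r6 held:FU  <A:2 Mu:0 Ld:1 B:0 rd:2 wr:2>
#6 ALU src=r5,r5 dispatched  <A:1 Mu:0 Ld:1 B:0 rd:1 wr:1>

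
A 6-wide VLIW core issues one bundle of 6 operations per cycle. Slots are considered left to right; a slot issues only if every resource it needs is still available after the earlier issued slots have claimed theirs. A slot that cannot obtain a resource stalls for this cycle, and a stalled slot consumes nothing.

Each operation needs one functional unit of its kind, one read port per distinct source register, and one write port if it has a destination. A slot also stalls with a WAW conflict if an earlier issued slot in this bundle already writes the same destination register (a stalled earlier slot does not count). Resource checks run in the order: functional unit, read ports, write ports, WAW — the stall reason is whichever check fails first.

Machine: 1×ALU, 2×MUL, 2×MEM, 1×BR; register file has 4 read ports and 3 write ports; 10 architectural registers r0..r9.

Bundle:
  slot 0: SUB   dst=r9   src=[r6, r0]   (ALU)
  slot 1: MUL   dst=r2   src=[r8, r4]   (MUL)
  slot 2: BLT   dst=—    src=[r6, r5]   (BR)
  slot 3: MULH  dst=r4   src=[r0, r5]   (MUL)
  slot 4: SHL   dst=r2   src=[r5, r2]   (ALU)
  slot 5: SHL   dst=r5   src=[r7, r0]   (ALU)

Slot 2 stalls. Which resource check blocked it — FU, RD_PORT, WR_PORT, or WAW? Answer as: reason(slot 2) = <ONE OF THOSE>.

reason(slot 2) = RD_PORT

(0) want 1×ALU +2rd +1wr — yes → AL0|MU2|ME2|BR1|rd2|wr2
(1) want 1×MUL +2rd +1wr — yes → AL0|MU1|ME2|BR1|rd0|wr1
(2) want 1×BR +2rd +0wr — RD_PORT → AL0|MU1|ME2|BR1|rd0|wr1
(3) want 1×MUL +2rd +1wr — RD_PORT → AL0|MU1|ME2|BR1|rd0|wr1
(4) want 1×ALU +2rd +1wr — FU → AL0|MU1|ME2|BR1|rd0|wr1
(5) want 1×ALU +2rd +1wr — FU → AL0|MU1|ME2|BR1|rd0|wr1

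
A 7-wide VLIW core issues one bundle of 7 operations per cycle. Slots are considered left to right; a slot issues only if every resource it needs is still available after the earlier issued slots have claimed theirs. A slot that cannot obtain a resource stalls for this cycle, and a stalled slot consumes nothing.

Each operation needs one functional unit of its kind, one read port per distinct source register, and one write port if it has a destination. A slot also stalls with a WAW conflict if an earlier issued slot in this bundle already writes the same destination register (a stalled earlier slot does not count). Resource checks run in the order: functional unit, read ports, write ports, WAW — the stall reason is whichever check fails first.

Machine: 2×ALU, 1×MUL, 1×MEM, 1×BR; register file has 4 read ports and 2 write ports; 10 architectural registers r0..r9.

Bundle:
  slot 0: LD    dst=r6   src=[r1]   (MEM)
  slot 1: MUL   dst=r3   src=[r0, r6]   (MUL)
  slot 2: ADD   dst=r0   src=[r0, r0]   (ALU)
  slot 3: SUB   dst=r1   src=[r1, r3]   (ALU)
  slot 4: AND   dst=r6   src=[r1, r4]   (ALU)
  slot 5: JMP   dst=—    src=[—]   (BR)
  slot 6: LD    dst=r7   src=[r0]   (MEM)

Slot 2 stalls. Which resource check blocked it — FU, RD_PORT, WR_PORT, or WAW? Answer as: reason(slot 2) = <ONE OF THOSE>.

[0] MEM needs rd=1 wr=1: ok; after: ALU=2 MUL=1 MEM=0 BR=1, R=3, W=1
[1] MUL needs rd=2 wr=1: ok; after: ALU=2 MUL=0 MEM=0 BR=1, R=1, W=0
[2] ALU needs rd=1 wr=1: WR_PORT; after: ALU=2 MUL=0 MEM=0 BR=1, R=1, W=0
[3] ALU needs rd=2 wr=1: RD_PORT; after: ALU=2 MUL=0 MEM=0 BR=1, R=1, W=0
[4] ALU needs rd=2 wr=1: RD_PORT; after: ALU=2 MUL=0 MEM=0 BR=1, R=1, W=0
[5] BR needs rd=0 wr=0: ok; after: ALU=2 MUL=0 MEM=0 BR=0, R=1, W=0
[6] MEM needs rd=1 wr=1: FU; after: ALU=2 MUL=0 MEM=0 BR=0, R=1, W=0

reason(slot 2) = WR_PORT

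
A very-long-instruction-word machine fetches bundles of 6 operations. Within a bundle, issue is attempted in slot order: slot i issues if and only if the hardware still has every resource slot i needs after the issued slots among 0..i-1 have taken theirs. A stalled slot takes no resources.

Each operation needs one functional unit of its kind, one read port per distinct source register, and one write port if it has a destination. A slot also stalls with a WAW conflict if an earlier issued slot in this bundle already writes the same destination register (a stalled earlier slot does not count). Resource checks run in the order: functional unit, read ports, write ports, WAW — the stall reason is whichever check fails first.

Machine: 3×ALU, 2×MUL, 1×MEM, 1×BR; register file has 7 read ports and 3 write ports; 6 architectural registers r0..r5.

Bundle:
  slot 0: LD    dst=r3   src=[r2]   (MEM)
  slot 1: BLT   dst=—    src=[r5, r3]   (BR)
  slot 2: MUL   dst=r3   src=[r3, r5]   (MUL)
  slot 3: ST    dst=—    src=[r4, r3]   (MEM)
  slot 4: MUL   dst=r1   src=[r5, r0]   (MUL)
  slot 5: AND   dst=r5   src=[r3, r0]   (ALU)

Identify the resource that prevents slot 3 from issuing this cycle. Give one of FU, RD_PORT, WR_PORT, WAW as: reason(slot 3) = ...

reason(slot 3) = FU

  0. MEM→r3 ⇒ go  {3A/2Mu/0Ld/1B | 6r 2w}
  1. BR ⇒ go  {3A/2Mu/0Ld/0B | 4r 2w}
  2. MUL→r3 ⇒ no(WAW)  {3A/2Mu/0Ld/0B | 4r 2w}
  3. MEM ⇒ no(FU)  {3A/2Mu/0Ld/0B | 4r 2w}
  4. MUL→r1 ⇒ go  {3A/1Mu/0Ld/0B | 2r 1w}
  5. ALU→r5 ⇒ go  {2A/1Mu/0Ld/0B | 0r 0w}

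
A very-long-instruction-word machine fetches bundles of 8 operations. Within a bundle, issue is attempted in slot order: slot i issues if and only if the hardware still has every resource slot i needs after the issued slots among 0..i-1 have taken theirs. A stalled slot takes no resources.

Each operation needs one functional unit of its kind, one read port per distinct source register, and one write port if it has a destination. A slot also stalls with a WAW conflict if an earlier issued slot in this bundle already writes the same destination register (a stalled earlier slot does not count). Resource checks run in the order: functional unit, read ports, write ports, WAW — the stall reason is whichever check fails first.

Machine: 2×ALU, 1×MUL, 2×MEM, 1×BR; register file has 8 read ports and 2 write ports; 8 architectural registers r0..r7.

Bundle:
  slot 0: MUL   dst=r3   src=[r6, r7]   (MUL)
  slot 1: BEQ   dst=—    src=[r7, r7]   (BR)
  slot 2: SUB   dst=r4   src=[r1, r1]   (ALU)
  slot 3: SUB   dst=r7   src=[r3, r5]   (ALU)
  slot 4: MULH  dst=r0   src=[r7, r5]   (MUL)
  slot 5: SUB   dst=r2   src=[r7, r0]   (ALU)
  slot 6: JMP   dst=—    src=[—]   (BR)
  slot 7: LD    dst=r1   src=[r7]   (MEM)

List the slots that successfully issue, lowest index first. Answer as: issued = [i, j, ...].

issued = [0, 1, 2]

[0] MUL needs rd=2 wr=1: ok; after: ALU=2 MUL=0 MEM=2 BR=1, R=6, W=1
[1] BR needs rd=1 wr=0: ok; after: ALU=2 MUL=0 MEM=2 BR=0, R=5, W=1
[2] ALU needs rd=1 wr=1: ok; after: ALU=1 MUL=0 MEM=2 BR=0, R=4, W=0
[3] ALU needs rd=2 wr=1: WR_PORT; after: ALU=1 MUL=0 MEM=2 BR=0, R=4, W=0
[4] MUL needs rd=2 wr=1: FU; after: ALU=1 MUL=0 MEM=2 BR=0, R=4, W=0
[5] ALU needs rd=2 wr=1: WR_PORT; after: ALU=1 MUL=0 MEM=2 BR=0, R=4, W=0
[6] BR needs rd=0 wr=0: FU; after: ALU=1 MUL=0 MEM=2 BR=0, R=4, W=0
[7] MEM needs rd=1 wr=1: WR_PORT; after: ALU=1 MUL=0 MEM=2 BR=0, R=4, W=0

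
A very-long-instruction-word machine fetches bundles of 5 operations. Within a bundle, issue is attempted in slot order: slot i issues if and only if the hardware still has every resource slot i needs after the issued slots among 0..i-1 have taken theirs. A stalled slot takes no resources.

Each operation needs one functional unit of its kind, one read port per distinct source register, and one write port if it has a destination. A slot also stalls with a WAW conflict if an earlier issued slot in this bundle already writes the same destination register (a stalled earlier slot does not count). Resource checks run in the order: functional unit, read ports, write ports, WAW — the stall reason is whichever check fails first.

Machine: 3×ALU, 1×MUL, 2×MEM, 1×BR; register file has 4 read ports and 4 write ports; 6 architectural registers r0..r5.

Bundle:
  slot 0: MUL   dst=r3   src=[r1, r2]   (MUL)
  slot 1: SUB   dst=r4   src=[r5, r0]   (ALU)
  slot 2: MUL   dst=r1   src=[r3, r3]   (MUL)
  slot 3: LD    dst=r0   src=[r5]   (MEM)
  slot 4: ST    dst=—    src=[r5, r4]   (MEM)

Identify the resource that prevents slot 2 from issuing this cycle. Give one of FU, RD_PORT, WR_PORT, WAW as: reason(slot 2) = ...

  0. MUL→r3 ⇒ go  {3A/0Mu/2Ld/1B | 2r 3w}
  1. ALU→r4 ⇒ go  {2A/0Mu/2Ld/1B | 0r 2w}
  2. MUL→r1 ⇒ no(FU)  {2A/0Mu/2Ld/1B | 0r 2w}
  3. MEM→r0 ⇒ no(RD_PORT)  {2A/0Mu/2Ld/1B | 0r 2w}
  4. MEM ⇒ no(RD_PORT)  {2A/0Mu/2Ld/1B | 0r 2w}

reason(slot 2) = FU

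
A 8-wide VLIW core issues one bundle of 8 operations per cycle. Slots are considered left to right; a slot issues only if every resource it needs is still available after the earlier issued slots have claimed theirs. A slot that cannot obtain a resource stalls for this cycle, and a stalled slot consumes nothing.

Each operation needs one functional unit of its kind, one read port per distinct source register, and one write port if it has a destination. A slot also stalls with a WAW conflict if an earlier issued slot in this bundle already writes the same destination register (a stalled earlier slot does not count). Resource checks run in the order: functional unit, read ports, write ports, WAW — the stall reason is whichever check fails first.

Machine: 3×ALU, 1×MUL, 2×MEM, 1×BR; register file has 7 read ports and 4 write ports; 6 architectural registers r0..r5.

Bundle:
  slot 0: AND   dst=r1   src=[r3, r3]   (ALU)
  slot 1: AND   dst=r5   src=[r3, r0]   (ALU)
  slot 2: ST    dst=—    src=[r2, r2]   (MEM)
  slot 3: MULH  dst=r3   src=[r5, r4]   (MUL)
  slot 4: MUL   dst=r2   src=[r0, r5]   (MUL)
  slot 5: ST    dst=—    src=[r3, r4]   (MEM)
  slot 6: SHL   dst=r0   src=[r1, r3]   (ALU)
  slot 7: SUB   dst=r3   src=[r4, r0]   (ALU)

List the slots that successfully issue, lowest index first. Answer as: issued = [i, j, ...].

issued = [0, 1, 2, 3]

slot 0 (ALU): ISSUE — free A2,Mu1,Ld2,B1 rp6 wp3
slot 1 (ALU): ISSUE — free A1,Mu1,Ld2,B1 rp4 wp2
slot 2 (MEM): ISSUE — free A1,Mu1,Ld1,B1 rp3 wp2
slot 3 (MUL): ISSUE — free A1,Mu0,Ld1,B1 rp1 wp1
slot 4 (MUL): stall FU — free A1,Mu0,Ld1,B1 rp1 wp1
slot 5 (MEM): stall RD_PORT — free A1,Mu0,Ld1,B1 rp1 wp1
slot 6 (ALU): stall RD_PORT — free A1,Mu0,Ld1,B1 rp1 wp1
slot 7 (ALU): stall RD_PORT — free A1,Mu0,Ld1,B1 rp1 wp1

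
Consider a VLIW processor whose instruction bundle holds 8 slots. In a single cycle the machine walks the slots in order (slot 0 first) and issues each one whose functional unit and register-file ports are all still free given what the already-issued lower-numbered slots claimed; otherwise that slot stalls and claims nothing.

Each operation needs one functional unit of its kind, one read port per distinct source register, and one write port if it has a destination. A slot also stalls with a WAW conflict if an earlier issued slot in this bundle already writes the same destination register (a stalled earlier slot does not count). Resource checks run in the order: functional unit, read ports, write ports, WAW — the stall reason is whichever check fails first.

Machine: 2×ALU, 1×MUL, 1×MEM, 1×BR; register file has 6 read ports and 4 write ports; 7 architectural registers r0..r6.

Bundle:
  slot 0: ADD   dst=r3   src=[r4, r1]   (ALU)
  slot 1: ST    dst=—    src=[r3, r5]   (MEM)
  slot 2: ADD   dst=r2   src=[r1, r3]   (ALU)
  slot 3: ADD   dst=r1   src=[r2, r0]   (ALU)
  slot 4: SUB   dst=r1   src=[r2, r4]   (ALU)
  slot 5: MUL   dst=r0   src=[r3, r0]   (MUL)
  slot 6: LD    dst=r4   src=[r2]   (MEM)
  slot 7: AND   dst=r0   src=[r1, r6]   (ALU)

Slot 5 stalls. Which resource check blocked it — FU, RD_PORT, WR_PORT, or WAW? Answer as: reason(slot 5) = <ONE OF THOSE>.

reason(slot 5) = RD_PORT

[0] ALU needs rd=2 wr=1: ok; after: ALU=1 MUL=1 MEM=1 BR=1, R=4, W=3
[1] MEM needs rd=2 wr=0: ok; after: ALU=1 MUL=1 MEM=0 BR=1, R=2, W=3
[2] ALU needs rd=2 wr=1: ok; after: ALU=0 MUL=1 MEM=0 BR=1, R=0, W=2
[3] ALU needs rd=2 wr=1: FU; after: ALU=0 MUL=1 MEM=0 BR=1, R=0, W=2
[4] ALU needs rd=2 wr=1: FU; after: ALU=0 MUL=1 MEM=0 BR=1, R=0, W=2
[5] MUL needs rd=2 wr=1: RD_PORT; after: ALU=0 MUL=1 MEM=0 BR=1, R=0, W=2
[6] MEM needs rd=1 wr=1: FU; after: ALU=0 MUL=1 MEM=0 BR=1, R=0, W=2
[7] ALU needs rd=2 wr=1: FU; after: ALU=0 MUL=1 MEM=0 BR=1, R=0, W=2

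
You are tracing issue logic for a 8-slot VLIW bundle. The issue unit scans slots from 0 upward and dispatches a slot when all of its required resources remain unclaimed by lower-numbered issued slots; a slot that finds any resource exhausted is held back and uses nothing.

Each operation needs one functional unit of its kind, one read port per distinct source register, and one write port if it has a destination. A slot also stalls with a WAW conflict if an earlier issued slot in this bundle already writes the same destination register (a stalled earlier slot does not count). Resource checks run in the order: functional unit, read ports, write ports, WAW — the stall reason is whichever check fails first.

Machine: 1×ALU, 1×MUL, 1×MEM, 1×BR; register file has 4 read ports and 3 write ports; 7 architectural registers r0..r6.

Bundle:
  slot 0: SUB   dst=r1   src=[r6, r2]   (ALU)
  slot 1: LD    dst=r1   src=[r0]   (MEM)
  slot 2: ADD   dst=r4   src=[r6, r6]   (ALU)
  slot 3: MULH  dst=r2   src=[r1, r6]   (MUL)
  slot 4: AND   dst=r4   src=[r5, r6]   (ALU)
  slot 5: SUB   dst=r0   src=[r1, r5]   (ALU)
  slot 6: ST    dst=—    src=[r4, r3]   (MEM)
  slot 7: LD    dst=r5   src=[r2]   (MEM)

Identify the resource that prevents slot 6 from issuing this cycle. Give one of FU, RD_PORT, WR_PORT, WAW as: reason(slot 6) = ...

reason(slot 6) = RD_PORT

(0) want 1×ALU +2rd +1wr — yes → AL0|MU1|ME1|BR1|rd2|wr2
(1) want 1×MEM +1rd +1wr — WAW → AL0|MU1|ME1|BR1|rd2|wr2
(2) want 1×ALU +1rd +1wr — FU → AL0|MU1|ME1|BR1|rd2|wr2
(3) want 1×MUL +2rd +1wr — yes → AL0|MU0|ME1|BR1|rd0|wr1
(4) want 1×ALU +2rd +1wr — FU → AL0|MU0|ME1|BR1|rd0|wr1
(5) want 1×ALU +2rd +1wr — FU → AL0|MU0|ME1|BR1|rd0|wr1
(6) want 1×MEM +2rd +0wr — RD_PORT → AL0|MU0|ME1|BR1|rd0|wr1
(7) want 1×MEM +1rd +1wr — RD_PORT → AL0|MU0|ME1|BR1|rd0|wr1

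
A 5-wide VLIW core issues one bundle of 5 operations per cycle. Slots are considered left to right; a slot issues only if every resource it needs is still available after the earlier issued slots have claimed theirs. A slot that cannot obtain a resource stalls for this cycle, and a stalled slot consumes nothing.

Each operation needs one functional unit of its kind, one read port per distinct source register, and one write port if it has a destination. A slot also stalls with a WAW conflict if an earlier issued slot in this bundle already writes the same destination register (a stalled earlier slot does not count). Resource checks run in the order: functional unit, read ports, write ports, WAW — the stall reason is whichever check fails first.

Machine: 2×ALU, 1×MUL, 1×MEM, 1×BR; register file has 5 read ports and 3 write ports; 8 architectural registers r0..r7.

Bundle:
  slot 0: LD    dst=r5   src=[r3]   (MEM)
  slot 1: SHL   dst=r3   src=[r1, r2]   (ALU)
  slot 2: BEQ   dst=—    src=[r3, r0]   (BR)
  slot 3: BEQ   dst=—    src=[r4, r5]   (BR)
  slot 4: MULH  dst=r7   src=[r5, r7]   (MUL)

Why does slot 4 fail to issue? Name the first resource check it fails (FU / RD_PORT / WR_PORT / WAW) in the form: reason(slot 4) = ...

[0] MEM needs rd=1 wr=1: ok; after: ALU=2 MUL=1 MEM=0 BR=1, R=4, W=2
[1] ALU needs rd=2 wr=1: ok; after: ALU=1 MUL=1 MEM=0 BR=1, R=2, W=1
[2] BR needs rd=2 wr=0: ok; after: ALU=1 MUL=1 MEM=0 BR=0, R=0, W=1
[3] BR needs rd=2 wr=0: FU; after: ALU=1 MUL=1 MEM=0 BR=0, R=0, W=1
[4] MUL needs rd=2 wr=1: RD_PORT; after: ALU=1 MUL=1 MEM=0 BR=0, R=0, W=1

reason(slot 4) = RD_PORT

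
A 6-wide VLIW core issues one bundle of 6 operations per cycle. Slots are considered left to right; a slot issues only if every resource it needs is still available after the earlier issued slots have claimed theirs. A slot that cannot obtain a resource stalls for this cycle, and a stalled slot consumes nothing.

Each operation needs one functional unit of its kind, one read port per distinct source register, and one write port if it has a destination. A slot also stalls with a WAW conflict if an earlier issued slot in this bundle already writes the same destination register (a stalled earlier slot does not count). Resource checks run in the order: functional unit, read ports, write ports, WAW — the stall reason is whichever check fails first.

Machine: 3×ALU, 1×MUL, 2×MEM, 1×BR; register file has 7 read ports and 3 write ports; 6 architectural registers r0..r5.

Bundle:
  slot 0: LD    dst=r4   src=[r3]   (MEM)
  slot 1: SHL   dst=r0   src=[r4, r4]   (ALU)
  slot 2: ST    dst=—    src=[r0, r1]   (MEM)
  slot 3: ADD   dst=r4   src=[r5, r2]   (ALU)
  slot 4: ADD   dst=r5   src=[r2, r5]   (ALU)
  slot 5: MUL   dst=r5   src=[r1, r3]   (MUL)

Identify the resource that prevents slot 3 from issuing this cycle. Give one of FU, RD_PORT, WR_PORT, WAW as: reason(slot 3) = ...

reason(slot 3) = WAW

(0) want 1×MEM +1rd +1wr — yes → AL3|MU1|ME1|BR1|rd6|wr2
(1) want 1×ALU +1rd +1wr — yes → AL2|MU1|ME1|BR1|rd5|wr1
(2) want 1×MEM +2rd +0wr — yes → AL2|MU1|ME0|BR1|rd3|wr1
(3) want 1×ALU +2rd +1wr — WAW → AL2|MU1|ME0|BR1|rd3|wr1
(4) want 1×ALU +2rd +1wr — yes → AL1|MU1|ME0|BR1|rd1|wr0
(5) want 1×MUL +2rd +1wr — RD_PORT → AL1|MU1|ME0|BR1|rd1|wr0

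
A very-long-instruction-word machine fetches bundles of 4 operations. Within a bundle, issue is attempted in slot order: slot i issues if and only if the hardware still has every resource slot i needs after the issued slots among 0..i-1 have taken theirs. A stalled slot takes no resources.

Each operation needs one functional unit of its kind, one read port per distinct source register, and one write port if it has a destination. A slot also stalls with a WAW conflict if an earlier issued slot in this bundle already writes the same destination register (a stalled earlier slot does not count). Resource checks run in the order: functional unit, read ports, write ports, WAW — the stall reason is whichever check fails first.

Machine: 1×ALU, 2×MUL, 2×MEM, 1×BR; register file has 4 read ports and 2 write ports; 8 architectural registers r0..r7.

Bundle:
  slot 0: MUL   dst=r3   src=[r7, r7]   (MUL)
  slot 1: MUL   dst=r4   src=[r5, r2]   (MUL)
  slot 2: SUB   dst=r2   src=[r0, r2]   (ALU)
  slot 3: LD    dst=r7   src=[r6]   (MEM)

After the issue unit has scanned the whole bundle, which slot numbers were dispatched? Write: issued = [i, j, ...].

issued = [0, 1]

slot 0 (MUL): ISSUE — free A1,Mu1,Ld2,B1 rp3 wp1
slot 1 (MUL): ISSUE — free A1,Mu0,Ld2,B1 rp1 wp0
slot 2 (ALU): stall RD_PORT — free A1,Mu0,Ld2,B1 rp1 wp0
slot 3 (MEM): stall WR_PORT — free A1,Mu0,Ld2,B1 rp1 wp0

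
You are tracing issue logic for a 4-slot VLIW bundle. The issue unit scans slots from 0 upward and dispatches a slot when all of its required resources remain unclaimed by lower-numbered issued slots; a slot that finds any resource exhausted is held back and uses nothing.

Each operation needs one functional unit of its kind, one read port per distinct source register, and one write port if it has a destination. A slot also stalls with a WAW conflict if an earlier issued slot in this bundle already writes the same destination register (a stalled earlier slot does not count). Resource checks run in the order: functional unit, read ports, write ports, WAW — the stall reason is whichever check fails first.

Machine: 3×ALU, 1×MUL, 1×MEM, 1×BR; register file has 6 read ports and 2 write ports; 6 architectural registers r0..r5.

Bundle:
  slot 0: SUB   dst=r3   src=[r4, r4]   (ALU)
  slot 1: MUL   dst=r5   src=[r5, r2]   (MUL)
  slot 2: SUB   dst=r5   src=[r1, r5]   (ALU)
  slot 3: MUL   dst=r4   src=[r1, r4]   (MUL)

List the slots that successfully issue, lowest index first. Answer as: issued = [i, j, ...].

issued = [0, 1]

#0 ALU src=r4,r4 dispatched  <A:2 Mu:1 Ld:1 B:1 rd:5 wr:1>
#1 MUL src=r5,r2 dispatched  <A:2 Mu:0 Ld:1 B:1 rd:3 wr:0>
#2 ALU src=r1,r5 held:WR_PORT  <A:2 Mu:0 Ld:1 B:1 rd:3 wr:0>
#3 MUL src=r1,r4 held:FU  <A:2 Mu:0 Ld:1 B:1 rd:3 wr:0>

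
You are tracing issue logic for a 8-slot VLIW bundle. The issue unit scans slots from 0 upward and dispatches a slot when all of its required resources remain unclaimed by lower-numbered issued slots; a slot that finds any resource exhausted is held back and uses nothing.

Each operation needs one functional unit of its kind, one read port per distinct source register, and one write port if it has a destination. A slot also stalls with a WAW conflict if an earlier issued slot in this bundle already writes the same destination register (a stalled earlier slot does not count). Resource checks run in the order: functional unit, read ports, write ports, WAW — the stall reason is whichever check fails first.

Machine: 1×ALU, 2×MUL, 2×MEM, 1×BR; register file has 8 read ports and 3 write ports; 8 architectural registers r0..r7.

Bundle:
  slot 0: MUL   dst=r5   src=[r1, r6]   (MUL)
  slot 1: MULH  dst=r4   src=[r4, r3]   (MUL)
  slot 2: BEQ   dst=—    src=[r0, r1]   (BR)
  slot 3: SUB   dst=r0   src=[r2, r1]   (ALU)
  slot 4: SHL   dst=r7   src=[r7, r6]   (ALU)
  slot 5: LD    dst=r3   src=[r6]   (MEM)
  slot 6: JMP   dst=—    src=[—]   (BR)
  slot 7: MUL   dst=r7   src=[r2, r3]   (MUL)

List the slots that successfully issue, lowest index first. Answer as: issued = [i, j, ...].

issued = [0, 1, 2, 3]

slot 0 (MUL): ISSUE — free A1,Mu1,Ld2,B1 rp6 wp2
slot 1 (MUL): ISSUE — free A1,Mu0,Ld2,B1 rp4 wp1
slot 2 (BR): ISSUE — free A1,Mu0,Ld2,B0 rp2 wp1
slot 3 (ALU): ISSUE — free A0,Mu0,Ld2,B0 rp0 wp0
slot 4 (ALU): stall FU — free A0,Mu0,Ld2,B0 rp0 wp0
slot 5 (MEM): stall RD_PORT — free A0,Mu0,Ld2,B0 rp0 wp0
slot 6 (BR): stall FU — free A0,Mu0,Ld2,B0 rp0 wp0
slot 7 (MUL): stall FU — free A0,Mu0,Ld2,B0 rp0 wp0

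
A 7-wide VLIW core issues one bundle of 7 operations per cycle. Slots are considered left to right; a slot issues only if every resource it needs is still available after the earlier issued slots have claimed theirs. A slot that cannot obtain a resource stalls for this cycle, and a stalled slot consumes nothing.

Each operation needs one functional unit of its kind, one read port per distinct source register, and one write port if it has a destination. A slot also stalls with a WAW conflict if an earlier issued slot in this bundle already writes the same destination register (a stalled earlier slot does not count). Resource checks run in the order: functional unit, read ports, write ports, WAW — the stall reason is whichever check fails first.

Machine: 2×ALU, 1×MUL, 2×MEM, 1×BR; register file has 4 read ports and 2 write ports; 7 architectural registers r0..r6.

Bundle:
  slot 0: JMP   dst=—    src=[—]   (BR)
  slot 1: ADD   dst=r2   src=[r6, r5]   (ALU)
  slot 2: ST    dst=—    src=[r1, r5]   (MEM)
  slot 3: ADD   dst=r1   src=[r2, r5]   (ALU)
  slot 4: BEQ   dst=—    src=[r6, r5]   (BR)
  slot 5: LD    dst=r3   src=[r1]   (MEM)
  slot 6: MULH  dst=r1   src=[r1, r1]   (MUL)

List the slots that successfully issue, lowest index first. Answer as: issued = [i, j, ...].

issued = [0, 1, 2]

#0 BR src=- dispatched  <A:2 Mu:1 Ld:2 B:0 rd:4 wr:2>
#1 ALU src=r6,r5 dispatched  <A:1 Mu:1 Ld:2 B:0 rd:2 wr:1>
#2 MEM src=r1,r5 dispatched  <A:1 Mu:1 Ld:1 B:0 rd:0 wr:1>
#3 ALU src=r2,r5 held:RD_PORT  <A:1 Mu:1 Ld:1 B:0 rd:0 wr:1>
#4 BR src=r6,r5 held:FU  <A:1 Mu:1 Ld:1 B:0 rd:0 wr:1>
#5 MEM src=r1 held:RD_PORT  <A:1 Mu:1 Ld:1 B:0 rd:0 wr:1>
#6 MUL src=r1,r1 held:RD_PORT  <A:1 Mu:1 Ld:1 B:0 rd:0 wr:1>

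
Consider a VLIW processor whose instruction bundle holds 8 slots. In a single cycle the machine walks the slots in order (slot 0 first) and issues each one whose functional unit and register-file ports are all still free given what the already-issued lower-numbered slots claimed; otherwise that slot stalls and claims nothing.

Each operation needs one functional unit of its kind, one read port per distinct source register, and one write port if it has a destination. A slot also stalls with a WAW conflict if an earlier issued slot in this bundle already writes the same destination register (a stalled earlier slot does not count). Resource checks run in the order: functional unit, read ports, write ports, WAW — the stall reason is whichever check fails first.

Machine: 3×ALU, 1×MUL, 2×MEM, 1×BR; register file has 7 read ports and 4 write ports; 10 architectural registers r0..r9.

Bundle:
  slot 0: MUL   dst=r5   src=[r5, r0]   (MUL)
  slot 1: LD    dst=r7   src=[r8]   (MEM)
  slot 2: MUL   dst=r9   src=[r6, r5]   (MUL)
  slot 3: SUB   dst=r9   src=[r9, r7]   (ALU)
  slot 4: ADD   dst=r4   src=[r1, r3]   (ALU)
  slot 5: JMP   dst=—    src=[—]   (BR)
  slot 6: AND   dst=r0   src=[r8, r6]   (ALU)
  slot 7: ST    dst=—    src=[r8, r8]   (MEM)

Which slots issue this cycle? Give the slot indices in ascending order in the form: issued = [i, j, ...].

issued = [0, 1, 3, 4, 5]

[0] MUL needs rd=2 wr=1: ok; after: ALU=3 MUL=0 MEM=2 BR=1, R=5, W=3
[1] MEM needs rd=1 wr=1: ok; after: ALU=3 MUL=0 MEM=1 BR=1, R=4, W=2
[2] MUL needs rd=2 wr=1: FU; after: ALU=3 MUL=0 MEM=1 BR=1, R=4, W=2
[3] ALU needs rd=2 wr=1: ok; after: ALU=2 MUL=0 MEM=1 BR=1, R=2, W=1
[4] ALU needs rd=2 wr=1: ok; after: ALU=1 MUL=0 MEM=1 BR=1, R=0, W=0
[5] BR needs rd=0 wr=0: ok; after: ALU=1 MUL=0 MEM=1 BR=0, R=0, W=0
[6] ALU needs rd=2 wr=1: RD_PORT; after: ALU=1 MUL=0 MEM=1 BR=0, R=0, W=0
[7] MEM needs rd=1 wr=0: RD_PORT; after: ALU=1 MUL=0 MEM=1 BR=0, R=0, W=0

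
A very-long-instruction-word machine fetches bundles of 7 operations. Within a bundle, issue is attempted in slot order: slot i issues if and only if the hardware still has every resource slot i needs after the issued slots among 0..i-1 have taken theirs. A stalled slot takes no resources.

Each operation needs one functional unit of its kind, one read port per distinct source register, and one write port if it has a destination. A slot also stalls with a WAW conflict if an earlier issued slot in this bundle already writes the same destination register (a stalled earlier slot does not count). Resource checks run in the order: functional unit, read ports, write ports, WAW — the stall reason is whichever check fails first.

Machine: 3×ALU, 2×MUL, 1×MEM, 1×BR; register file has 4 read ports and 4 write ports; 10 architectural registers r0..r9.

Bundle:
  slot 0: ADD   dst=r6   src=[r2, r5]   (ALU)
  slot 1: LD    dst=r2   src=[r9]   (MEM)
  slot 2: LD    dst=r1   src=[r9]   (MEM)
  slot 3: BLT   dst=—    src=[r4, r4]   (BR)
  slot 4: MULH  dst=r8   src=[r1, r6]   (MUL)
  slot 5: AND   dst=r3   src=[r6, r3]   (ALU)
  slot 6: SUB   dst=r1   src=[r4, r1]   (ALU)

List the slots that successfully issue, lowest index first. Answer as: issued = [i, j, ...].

slot 0 (ALU): ISSUE — free A2,Mu2,Ld1,B1 rp2 wp3
slot 1 (MEM): ISSUE — free A2,Mu2,Ld0,B1 rp1 wp2
slot 2 (MEM): stall FU — free A2,Mu2,Ld0,B1 rp1 wp2
slot 3 (BR): ISSUE — free A2,Mu2,Ld0,B0 rp0 wp2
slot 4 (MUL): stall RD_PORT — free A2,Mu2,Ld0,B0 rp0 wp2
slot 5 (ALU): stall RD_PORT — free A2,Mu2,Ld0,B0 rp0 wp2
slot 6 (ALU): stall RD_PORT — free A2,Mu2,Ld0,B0 rp0 wp2

issued = [0, 1, 3]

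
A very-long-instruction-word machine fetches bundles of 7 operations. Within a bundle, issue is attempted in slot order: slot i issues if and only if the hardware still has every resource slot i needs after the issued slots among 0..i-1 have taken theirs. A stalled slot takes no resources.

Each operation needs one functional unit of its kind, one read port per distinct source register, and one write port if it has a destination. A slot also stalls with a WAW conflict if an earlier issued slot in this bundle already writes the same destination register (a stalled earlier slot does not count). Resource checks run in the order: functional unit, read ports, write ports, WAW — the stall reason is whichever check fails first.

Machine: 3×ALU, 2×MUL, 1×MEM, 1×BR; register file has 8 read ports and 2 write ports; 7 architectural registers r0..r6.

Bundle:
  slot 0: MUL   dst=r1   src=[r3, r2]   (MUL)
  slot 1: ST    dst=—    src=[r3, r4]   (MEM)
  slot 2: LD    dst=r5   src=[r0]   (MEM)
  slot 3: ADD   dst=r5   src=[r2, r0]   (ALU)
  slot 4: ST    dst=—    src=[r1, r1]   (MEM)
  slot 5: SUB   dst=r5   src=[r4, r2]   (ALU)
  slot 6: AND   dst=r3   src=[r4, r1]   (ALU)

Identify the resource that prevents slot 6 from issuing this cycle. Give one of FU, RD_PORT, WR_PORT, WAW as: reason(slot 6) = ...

  0. MUL→r1 ⇒ go  {3A/1Mu/1Ld/1B | 6r 1w}
  1. MEM ⇒ go  {3A/1Mu/0Ld/1B | 4r 1w}
  2. MEM→r5 ⇒ no(FU)  {3A/1Mu/0Ld/1B | 4r 1w}
  3. ALU→r5 ⇒ go  {2A/1Mu/0Ld/1B | 2r 0w}
  4. MEM ⇒ no(FU)  {2A/1Mu/0Ld/1B | 2r 0w}
  5. ALU→r5 ⇒ no(WR_PORT)  {2A/1Mu/0Ld/1B | 2r 0w}
  6. ALU→r3 ⇒ no(WR_PORT)  {2A/1Mu/0Ld/1B | 2r 0w}

reason(slot 6) = WR_PORT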